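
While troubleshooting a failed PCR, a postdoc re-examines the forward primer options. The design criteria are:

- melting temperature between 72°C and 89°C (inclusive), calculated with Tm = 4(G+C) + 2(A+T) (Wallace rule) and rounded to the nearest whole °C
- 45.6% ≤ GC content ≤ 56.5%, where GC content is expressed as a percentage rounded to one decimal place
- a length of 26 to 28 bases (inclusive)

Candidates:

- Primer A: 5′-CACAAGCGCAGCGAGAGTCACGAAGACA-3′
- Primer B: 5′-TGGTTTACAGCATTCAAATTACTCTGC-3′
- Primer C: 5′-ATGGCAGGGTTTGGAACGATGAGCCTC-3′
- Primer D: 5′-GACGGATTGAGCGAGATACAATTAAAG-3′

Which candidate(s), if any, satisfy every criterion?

Primer A (28 nt, A=11 T=1 G=8 C=8): Tm = 2·12 + 4·16 = 88°C ✓; GC 16/28 = 57.1%, outside 45.6–56.5% ✗; length 28 ✓ — fails.
Primer B (27 nt, A=7 T=10 G=4 C=6): Tm = 2·17 + 4·10 = 74°C ✓; GC 10/27 = 37.0%, outside 45.6–56.5% ✗; length 27 ✓ — fails.
Primer C (27 nt, A=6 T=6 G=10 C=5): Tm = 2·12 + 4·15 = 84°C ✓; GC 15/27 = 55.6% ✓; length 27 ✓ — passes.
Primer D (27 nt, A=11 T=5 G=8 C=3): Tm = 2·16 + 4·11 = 76°C ✓; GC 11/27 = 40.7%, outside 45.6–56.5% ✗; length 27 ✓ — fails.

Primer C only.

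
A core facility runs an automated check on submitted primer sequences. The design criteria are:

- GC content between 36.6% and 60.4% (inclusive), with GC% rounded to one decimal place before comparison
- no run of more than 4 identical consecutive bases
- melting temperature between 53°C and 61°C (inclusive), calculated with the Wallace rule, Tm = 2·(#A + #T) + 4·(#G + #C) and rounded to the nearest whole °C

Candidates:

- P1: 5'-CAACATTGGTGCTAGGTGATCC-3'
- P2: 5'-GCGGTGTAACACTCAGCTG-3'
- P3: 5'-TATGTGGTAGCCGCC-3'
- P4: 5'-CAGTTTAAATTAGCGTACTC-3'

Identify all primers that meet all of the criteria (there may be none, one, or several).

P2 only.

P1 (22 nt, A=5 T=6 G=6 C=5): GC 11/22 = 50.0% ✓; longest run = 2 ✓; Tm = 2·11 + 4·11 = 66°C, outside 53–61°C ✗ — fails.
P2 (19 nt, A=4 T=4 G=6 C=5): GC 11/19 = 57.9% ✓; longest run = 2 ✓; Tm = 2·8 + 4·11 = 60°C ✓ — passes.
P3 (15 nt, A=2 T=4 G=5 C=4): GC 9/15 = 60.0% ✓; longest run = 2 ✓; Tm = 2·6 + 4·9 = 48°C, outside 53–61°C ✗ — fails.
P4 (20 nt, A=6 T=7 G=3 C=4): GC 7/20 = 35.0%, outside 36.6–60.4% ✗; longest run = 3 ✓; Tm = 2·13 + 4·7 = 54°C ✓ — fails.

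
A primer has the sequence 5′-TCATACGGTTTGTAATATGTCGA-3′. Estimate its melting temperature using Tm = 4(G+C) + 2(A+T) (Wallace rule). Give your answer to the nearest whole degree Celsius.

Base counts: A=6, T=9, G=5, C=3 (length 23).
Tm = 2·(6+9) + 4·(5+3) = 2·15 + 4·8 = 30 + 32 = 62°C.

62°C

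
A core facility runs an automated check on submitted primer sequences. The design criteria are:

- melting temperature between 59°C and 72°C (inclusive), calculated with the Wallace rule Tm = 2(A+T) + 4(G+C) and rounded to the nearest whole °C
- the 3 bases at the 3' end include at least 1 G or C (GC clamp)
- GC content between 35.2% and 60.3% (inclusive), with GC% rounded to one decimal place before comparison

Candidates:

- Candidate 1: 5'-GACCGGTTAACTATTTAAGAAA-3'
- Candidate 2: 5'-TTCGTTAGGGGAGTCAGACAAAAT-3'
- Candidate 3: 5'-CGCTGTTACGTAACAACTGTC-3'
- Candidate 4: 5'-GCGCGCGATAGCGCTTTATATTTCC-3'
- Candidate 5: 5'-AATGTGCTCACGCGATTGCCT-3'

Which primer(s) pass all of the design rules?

Candidate 1 (22 nt, A=9 T=6 G=4 C=3): Tm = 2·15 + 4·7 = 58°C, outside 59–72°C ✗; 3' end AAA has 0 G/C, need ≥1 ✗; GC 7/22 = 31.8%, outside 35.2–60.3% ✗ — fails.
Candidate 2 (24 nt, A=8 T=6 G=7 C=3): Tm = 2·14 + 4·10 = 68°C ✓; 3' end AAT has 0 G/C, need ≥1 ✗; GC 10/24 = 41.7% ✓ — fails.
Candidate 3 (21 nt, A=5 T=6 G=4 C=6): Tm = 2·11 + 4·10 = 62°C ✓; 3' end GTC has 2 G/C ✓; GC 10/21 = 47.6% ✓ — passes.
Candidate 4 (25 nt, A=4 T=8 G=6 C=7): Tm = 2·12 + 4·13 = 76°C, outside 59–72°C ✗; 3' end TCC has 2 G/C ✓; GC 13/25 = 52.0% ✓ — fails.
Candidate 5 (21 nt, A=4 T=6 G=5 C=6): Tm = 2·10 + 4·11 = 64°C ✓; 3' end CCT has 2 G/C ✓; GC 11/21 = 52.4% ✓ — passes.

Candidate 3 and Candidate 5.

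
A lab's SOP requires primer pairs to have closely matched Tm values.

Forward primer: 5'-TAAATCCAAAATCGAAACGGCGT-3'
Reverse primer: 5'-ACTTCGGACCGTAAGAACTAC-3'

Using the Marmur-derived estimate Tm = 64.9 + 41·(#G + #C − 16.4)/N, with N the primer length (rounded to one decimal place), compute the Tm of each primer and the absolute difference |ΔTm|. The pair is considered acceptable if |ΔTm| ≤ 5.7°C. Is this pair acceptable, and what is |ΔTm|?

Forward: G+C = 9, N = 23 → Tm = 64.9 + 41·(9 − 16.4)/23 = 51.7°C.
Reverse: G+C = 10, N = 21 → Tm = 64.9 + 41·(10 − 16.4)/21 = 52.4°C.
|ΔTm| = |51.7 − 52.4| = 0.7°C, ≤ 5.7°C.

|ΔTm| = 0.7°C; the pair is acceptable.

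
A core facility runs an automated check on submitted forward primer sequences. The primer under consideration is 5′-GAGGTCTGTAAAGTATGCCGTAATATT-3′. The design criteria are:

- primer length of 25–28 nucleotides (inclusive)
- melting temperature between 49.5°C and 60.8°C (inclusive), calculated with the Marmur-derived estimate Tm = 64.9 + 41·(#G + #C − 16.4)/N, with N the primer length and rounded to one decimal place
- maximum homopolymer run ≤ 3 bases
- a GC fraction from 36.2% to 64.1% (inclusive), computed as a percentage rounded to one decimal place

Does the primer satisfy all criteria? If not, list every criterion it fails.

Base counts: A=8, T=9, G=7, C=3 (length 27).
length: length 27 ✓
Tm: Tm = 64.9 + 41·(10 − 16.4)/27 = 55.2°C ✓
homopolymer run: longest run = 3 ✓
GC content: GC 10/27 = 37.0% ✓

Meets all criteria.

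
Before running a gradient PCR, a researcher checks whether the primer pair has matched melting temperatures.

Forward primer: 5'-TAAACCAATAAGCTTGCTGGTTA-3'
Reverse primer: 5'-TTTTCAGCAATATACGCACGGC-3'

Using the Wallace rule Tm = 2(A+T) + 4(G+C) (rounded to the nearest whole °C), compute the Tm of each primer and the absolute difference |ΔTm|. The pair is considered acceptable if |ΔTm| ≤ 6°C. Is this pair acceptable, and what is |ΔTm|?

|ΔTm| = 2°C; the pair is acceptable.

Forward: A=8 T=7 G=4 C=4 → Tm = 2·15 + 4·8 = 62°C.
Reverse: A=6 T=6 G=4 C=6 → Tm = 2·12 + 4·10 = 64°C.
|ΔTm| = |62 − 64| = 2°C, ≤ 6°C.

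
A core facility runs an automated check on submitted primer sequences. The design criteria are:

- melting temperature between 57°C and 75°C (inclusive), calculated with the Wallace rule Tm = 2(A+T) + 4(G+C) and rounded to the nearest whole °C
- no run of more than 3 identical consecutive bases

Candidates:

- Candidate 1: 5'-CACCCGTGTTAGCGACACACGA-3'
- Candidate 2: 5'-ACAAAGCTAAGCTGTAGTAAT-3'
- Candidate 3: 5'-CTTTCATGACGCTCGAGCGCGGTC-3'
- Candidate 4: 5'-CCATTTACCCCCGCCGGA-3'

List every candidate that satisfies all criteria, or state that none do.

Candidate 1 only.

Candidate 1 (22 nt, A=6 T=3 G=5 C=8): Tm = 2·9 + 4·13 = 70°C ✓; longest run = 3 ✓ — passes.
Candidate 2 (21 nt, A=9 T=5 G=4 C=3): Tm = 2·14 + 4·7 = 56°C, outside 57–75°C ✗; longest run = 3 ✓ — fails.
Candidate 3 (24 nt, A=3 T=6 G=7 C=8): Tm = 2·9 + 4·15 = 78°C, outside 57–75°C ✗; longest run = 3 ✓ — fails.
Candidate 4 (18 nt, A=3 T=3 G=3 C=9): Tm = 2·6 + 4·12 = 60°C ✓; longest run = 5, exceeds 3 ✗ — fails.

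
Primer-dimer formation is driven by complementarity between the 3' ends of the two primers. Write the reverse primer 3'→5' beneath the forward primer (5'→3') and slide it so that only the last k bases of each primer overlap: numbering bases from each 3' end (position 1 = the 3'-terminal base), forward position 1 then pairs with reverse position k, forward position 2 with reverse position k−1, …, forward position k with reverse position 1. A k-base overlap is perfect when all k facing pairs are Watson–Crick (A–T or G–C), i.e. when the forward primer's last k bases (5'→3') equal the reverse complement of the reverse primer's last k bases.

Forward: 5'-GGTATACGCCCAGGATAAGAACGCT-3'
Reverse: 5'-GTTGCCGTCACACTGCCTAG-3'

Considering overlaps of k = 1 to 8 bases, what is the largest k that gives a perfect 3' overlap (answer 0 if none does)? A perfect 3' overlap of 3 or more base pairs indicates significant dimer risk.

Longest perfect overlap: 2 complementary base pairs; below the dimer-risk threshold (threshold 3).

Last 8 bases (5'→3') — forward …AGAACGCT, reverse …CTGCCTAG.
Reverse complement of the reverse primer's last 8 bases: CTAGGCAG; its first k bases are the reverse complement of the reverse primer's last k bases, so a perfect k-base overlap needs the forward primer's last k bases to equal them.
Comparing (forward last k vs required): k=1: T vs C ✗; k=2: CT vs CT ✓; k=3: GCT vs CTA ✗; k=4: CGCT vs CTAG ✗; k=5: ACGCT vs CTAGG ✗; k=6: AACGCT vs CTAGGC ✗; k=7: GAACGCT vs CTAGGCA ✗; k=8: AGAACGCT vs CTAGGCAG ✗.
Only k = 2 is perfect, so the longest perfect 3' overlap is 2.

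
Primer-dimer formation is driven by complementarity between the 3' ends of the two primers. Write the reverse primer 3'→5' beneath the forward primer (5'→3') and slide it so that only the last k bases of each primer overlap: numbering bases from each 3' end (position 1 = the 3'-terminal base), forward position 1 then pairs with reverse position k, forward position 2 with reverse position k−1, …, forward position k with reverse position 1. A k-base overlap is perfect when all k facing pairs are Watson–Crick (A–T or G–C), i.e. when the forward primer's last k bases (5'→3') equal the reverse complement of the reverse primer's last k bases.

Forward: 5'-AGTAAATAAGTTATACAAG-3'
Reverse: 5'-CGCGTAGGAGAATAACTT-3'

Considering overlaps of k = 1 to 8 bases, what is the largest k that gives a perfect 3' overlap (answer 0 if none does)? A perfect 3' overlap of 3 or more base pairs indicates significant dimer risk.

Last 8 bases (5'→3') — forward …TATACAAG, reverse …AATAACTT.
Reverse complement of the reverse primer's last 8 bases: AAGTTATT; its first k bases are the reverse complement of the reverse primer's last k bases, so a perfect k-base overlap needs the forward primer's last k bases to equal them.
Comparing (forward last k vs required): k=1: G vs A ✗; k=2: AG vs AA ✗; k=3: AAG vs AAG ✓; k=4: CAAG vs AAGT ✗; k=5: ACAAG vs AAGTT ✗; k=6: TACAAG vs AAGTTA ✗; k=7: ATACAAG vs AAGTTAT ✗; k=8: TATACAAG vs AAGTTATT ✗.
Only k = 3 is perfect, so the longest perfect 3' overlap is 3.

Longest perfect overlap: 3 complementary base pairs; significant dimer risk (threshold 3).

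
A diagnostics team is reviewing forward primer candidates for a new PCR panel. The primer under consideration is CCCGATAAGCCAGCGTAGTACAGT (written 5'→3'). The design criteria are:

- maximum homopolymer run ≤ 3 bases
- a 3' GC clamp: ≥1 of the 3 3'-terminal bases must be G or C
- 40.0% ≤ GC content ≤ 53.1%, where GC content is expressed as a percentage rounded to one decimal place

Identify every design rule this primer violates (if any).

Fails: GC content.

Base counts: A=7, T=4, G=6, C=7 (length 24).
homopolymer run: longest run = 3 ✓
GC clamp: 3' end AGT has 1 G/C ✓
GC content: GC 13/24 = 54.2%, outside 40.0–53.1% ✗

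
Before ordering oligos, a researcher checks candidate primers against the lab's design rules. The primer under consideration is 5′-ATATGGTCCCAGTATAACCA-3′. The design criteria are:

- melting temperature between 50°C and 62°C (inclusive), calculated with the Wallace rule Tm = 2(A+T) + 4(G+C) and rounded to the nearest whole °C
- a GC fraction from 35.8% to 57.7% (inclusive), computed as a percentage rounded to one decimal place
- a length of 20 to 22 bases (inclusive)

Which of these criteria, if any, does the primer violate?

Base counts: A=7, T=5, G=3, C=5 (length 20).
Tm: Tm = 2·12 + 4·8 = 56°C ✓
GC content: GC 8/20 = 40.0% ✓
length: length 20 ✓

Meets all criteria.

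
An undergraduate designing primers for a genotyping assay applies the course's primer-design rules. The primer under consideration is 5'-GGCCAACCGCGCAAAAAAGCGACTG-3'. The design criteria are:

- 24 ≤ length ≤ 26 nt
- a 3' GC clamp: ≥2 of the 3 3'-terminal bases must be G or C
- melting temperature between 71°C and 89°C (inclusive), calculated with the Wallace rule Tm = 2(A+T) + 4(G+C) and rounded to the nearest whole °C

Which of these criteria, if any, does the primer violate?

Meets all criteria.

Base counts: A=9, T=1, G=7, C=8 (length 25).
length: length 25 ✓
GC clamp: 3' end CTG has 2 G/C ✓
Tm: Tm = 2·10 + 4·15 = 80°C ✓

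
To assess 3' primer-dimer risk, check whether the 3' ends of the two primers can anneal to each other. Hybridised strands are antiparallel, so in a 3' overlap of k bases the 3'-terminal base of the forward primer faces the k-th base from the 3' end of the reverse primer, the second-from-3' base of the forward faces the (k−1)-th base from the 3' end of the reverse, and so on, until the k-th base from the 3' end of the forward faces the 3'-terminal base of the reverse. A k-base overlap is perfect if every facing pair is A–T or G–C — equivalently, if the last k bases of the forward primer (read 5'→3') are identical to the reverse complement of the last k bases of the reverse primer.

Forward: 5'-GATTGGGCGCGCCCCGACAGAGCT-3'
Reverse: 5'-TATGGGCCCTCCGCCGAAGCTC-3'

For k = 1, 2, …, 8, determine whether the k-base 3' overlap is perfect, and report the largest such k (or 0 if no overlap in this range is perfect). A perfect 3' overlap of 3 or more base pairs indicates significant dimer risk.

Longest perfect overlap: 5 complementary base pairs; significant dimer risk (threshold 3).

Last 8 bases (5'→3') — forward …ACAGAGCT, reverse …CGAAGCTC.
Reverse complement of the reverse primer's last 8 bases: GAGCTTCG; its first k bases are the reverse complement of the reverse primer's last k bases, so a perfect k-base overlap needs the forward primer's last k bases to equal them.
Comparing (forward last k vs required): k=1: T vs G ✗; k=2: CT vs GA ✗; k=3: GCT vs GAG ✗; k=4: AGCT vs GAGC ✗; k=5: GAGCT vs GAGCT ✓; k=6: AGAGCT vs GAGCTT ✗; k=7: CAGAGCT vs GAGCTTC ✗; k=8: ACAGAGCT vs GAGCTTCG ✗.
Only k = 5 is perfect, so the longest perfect 3' overlap is 5.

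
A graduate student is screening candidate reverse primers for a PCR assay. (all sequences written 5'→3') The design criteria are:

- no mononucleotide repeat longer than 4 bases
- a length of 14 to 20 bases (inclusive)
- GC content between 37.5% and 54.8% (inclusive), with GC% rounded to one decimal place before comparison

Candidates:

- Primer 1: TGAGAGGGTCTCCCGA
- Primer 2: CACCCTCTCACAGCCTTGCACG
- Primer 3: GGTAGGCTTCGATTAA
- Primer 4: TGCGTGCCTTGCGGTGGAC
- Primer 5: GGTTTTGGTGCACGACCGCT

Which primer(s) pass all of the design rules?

Primer 1 (16 nt, A=3 T=3 G=6 C=4): longest run = 3 ✓; length 16 ✓; GC 10/16 = 62.5%, outside 37.5–54.8% ✗ — fails.
Primer 2 (22 nt, A=4 T=4 G=3 C=11): longest run = 3 ✓; length 22, outside 14–20 ✗; GC 14/22 = 63.6%, outside 37.5–54.8% ✗ — fails.
Primer 3 (16 nt, A=4 T=5 G=5 C=2): longest run = 2 ✓; length 16 ✓; GC 7/16 = 43.8% ✓ — passes.
Primer 4 (19 nt, A=1 T=5 G=8 C=5): longest run = 2 ✓; length 19 ✓; GC 13/19 = 68.4%, outside 37.5–54.8% ✗ — fails.
Primer 5 (20 nt, A=2 T=6 G=7 C=5): longest run = 4 ✓; length 20 ✓; GC 12/20 = 60.0%, outside 37.5–54.8% ✗ — fails.

Primer 3 only.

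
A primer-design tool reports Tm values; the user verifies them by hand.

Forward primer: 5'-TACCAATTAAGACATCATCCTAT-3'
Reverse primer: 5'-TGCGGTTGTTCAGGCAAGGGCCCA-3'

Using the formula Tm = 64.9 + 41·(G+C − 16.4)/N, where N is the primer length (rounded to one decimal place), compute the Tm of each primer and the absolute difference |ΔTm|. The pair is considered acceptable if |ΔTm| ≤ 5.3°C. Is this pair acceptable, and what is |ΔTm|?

Forward: G+C = 7, N = 23 → Tm = 64.9 + 41·(7 − 16.4)/23 = 48.1°C.
Reverse: G+C = 15, N = 24 → Tm = 64.9 + 41·(15 − 16.4)/24 = 62.5°C.
|ΔTm| = |48.1 − 62.5| = 14.4°C, > 5.3°C.

|ΔTm| = 14.4°C; the pair is not acceptable.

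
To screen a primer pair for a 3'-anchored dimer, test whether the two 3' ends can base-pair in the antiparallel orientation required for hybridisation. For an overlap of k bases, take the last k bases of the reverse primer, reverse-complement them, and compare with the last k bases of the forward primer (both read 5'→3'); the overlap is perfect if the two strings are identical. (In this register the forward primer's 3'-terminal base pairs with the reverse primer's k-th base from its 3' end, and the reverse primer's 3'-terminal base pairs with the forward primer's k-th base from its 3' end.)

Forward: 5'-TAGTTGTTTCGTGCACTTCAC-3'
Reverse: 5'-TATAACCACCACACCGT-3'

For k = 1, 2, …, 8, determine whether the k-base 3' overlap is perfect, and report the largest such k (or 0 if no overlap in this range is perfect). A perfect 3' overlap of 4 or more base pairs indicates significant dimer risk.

Longest perfect overlap: 2 complementary base pairs; below the dimer-risk threshold (threshold 4).

Last 8 bases (5'→3') — forward …CACTTCAC, reverse …CACACCGT.
Reverse complement of the reverse primer's last 8 bases: ACGGTGTG; its first k bases are the reverse complement of the reverse primer's last k bases, so a perfect k-base overlap needs the forward primer's last k bases to equal them.
Comparing (forward last k vs required): k=1: C vs A ✗; k=2: AC vs AC ✓; k=3: CAC vs ACG ✗; k=4: TCAC vs ACGG ✗; k=5: TTCAC vs ACGGT ✗; k=6: CTTCAC vs ACGGTG ✗; k=7: ACTTCAC vs ACGGTGT ✗; k=8: CACTTCAC vs ACGGTGTG ✗.
Only k = 2 is perfect, so the longest perfect 3' overlap is 2.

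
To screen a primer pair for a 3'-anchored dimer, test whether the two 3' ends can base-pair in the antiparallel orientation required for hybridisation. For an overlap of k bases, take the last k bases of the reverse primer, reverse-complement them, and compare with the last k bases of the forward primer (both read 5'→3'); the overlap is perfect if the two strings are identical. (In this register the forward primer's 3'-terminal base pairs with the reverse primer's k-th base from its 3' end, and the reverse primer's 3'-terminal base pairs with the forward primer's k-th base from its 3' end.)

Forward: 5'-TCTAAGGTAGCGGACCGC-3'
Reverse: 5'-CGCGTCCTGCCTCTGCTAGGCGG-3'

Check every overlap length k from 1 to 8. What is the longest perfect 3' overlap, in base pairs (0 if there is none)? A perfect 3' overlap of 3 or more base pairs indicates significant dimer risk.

Last 8 bases (5'→3') — forward …CGGACCGC, reverse …CTAGGCGG.
Reverse complement of the reverse primer's last 8 bases: CCGCCTAG; its first k bases are the reverse complement of the reverse primer's last k bases, so a perfect k-base overlap needs the forward primer's last k bases to equal them.
Comparing (forward last k vs required): k=1: C vs C ✓; k=2: GC vs CC ✗; k=3: CGC vs CCG ✗; k=4: CCGC vs CCGC ✓; k=5: ACCGC vs CCGCC ✗; k=6: GACCGC vs CCGCCT ✗; k=7: GGACCGC vs CCGCCTA ✗; k=8: CGGACCGC vs CCGCCTAG ✗.
Perfect overlaps at k = 1, 4; the largest is 4.

Longest perfect overlap: 4 complementary base pairs; significant dimer risk (threshold 3).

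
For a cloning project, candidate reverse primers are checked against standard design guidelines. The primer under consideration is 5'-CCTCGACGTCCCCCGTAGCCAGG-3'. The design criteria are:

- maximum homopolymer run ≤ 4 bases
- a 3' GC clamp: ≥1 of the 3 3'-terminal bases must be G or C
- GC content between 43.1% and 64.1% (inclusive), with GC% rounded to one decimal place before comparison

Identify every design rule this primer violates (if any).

Fails: homopolymer run, GC content.

Base counts: A=3, T=3, G=6, C=11 (length 23).
homopolymer run: longest run = 5, exceeds 4 ✗
GC clamp: 3' end AGG has 2 G/C ✓
GC content: GC 17/23 = 73.9%, outside 43.1–64.1% ✗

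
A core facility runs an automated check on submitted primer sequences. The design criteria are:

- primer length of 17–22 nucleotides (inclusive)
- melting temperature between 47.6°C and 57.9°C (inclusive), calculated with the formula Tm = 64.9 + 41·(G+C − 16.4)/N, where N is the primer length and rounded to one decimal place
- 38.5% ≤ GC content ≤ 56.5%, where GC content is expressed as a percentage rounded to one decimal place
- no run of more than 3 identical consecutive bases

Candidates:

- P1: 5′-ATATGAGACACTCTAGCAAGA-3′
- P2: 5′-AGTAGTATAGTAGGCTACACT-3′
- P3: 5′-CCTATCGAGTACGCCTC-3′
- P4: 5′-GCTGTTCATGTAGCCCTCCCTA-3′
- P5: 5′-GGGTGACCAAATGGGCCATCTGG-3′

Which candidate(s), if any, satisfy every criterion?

P1 (21 nt, A=9 T=4 G=4 C=4): length 21 ✓; Tm = 64.9 + 41·(8 − 16.4)/21 = 48.5°C ✓; GC 8/21 = 38.1%, outside 38.5–56.5% ✗; longest run = 2 ✓ — fails.
P2 (21 nt, A=7 T=6 G=5 C=3): length 21 ✓; Tm = 64.9 + 41·(8 − 16.4)/21 = 48.5°C ✓; GC 8/21 = 38.1%, outside 38.5–56.5% ✗; longest run = 2 ✓ — fails.
P3 (17 nt, A=3 T=4 G=3 C=7): length 17 ✓; Tm = 64.9 + 41·(10 − 16.4)/17 = 49.5°C ✓; GC 10/17 = 58.8%, outside 38.5–56.5% ✗; longest run = 2 ✓ — fails.
P4 (22 nt, A=3 T=7 G=4 C=8): length 22 ✓; Tm = 64.9 + 41·(12 − 16.4)/22 = 56.7°C ✓; GC 12/22 = 54.5% ✓; longest run = 3 ✓ — passes.
P5 (23 nt, A=5 T=4 G=9 C=5): length 23, outside 17–22 ✗; Tm = 64.9 + 41·(14 − 16.4)/23 = 60.6°C, outside 47.6–57.9°C ✗; GC 14/23 = 60.9%, outside 38.5–56.5% ✗; longest run = 3 ✓ — fails.

P4 only.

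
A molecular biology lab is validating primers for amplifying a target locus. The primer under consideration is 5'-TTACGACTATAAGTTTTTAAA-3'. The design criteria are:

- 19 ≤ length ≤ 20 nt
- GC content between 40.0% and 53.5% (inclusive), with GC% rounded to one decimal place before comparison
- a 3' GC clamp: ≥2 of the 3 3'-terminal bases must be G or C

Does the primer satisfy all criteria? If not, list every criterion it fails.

Base counts: A=8, T=9, G=2, C=2 (length 21).
length: length 21, outside 19–20 ✗
GC content: GC 4/21 = 19.0%, outside 40.0–53.5% ✗
GC clamp: 3' end AAA has 0 G/C, need ≥2 ✗

Fails: length, GC content, GC clamp.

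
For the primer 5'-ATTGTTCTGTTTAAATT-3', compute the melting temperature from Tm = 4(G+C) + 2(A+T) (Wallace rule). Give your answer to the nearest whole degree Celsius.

Base counts: A=4, T=10, G=2, C=1 (length 17).
Tm = 2·(4+10) + 4·(2+1) = 2·14 + 4·3 = 28 + 12 = 40°C.

40°C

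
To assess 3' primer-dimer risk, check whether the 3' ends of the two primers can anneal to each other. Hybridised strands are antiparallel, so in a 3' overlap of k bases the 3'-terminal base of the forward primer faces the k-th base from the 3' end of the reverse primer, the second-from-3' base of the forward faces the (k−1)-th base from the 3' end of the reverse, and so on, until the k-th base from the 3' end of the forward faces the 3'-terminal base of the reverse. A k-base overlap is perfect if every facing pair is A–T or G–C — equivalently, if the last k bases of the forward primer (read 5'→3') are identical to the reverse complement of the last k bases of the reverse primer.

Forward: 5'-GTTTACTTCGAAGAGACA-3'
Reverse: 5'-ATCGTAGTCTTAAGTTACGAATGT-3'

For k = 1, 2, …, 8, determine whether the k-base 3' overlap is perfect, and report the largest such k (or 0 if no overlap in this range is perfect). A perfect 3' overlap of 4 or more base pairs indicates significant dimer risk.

Longest perfect overlap: 3 complementary base pairs; below the dimer-risk threshold (threshold 4).

Last 8 bases (5'→3') — forward …AAGAGACA, reverse …ACGAATGT.
Reverse complement of the reverse primer's last 8 bases: ACATTCGT; its first k bases are the reverse complement of the reverse primer's last k bases, so a perfect k-base overlap needs the forward primer's last k bases to equal them.
Comparing (forward last k vs required): k=1: A vs A ✓; k=2: CA vs AC ✗; k=3: ACA vs ACA ✓; k=4: GACA vs ACAT ✗; k=5: AGACA vs ACATT ✗; k=6: GAGACA vs ACATTC ✗; k=7: AGAGACA vs ACATTCG ✗; k=8: AAGAGACA vs ACATTCGT ✗.
Perfect overlaps at k = 1, 3; the largest is 3.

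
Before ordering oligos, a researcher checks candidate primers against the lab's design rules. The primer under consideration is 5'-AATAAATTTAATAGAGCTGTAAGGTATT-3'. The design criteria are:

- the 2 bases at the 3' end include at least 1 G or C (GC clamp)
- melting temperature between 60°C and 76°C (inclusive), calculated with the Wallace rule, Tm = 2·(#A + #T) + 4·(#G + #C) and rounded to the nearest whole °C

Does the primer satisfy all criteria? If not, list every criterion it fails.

Fails: GC clamp.

Base counts: A=12, T=10, G=5, C=1 (length 28).
GC clamp: 3' end TT has 0 G/C, need ≥1 ✗
Tm: Tm = 2·22 + 4·6 = 68°C ✓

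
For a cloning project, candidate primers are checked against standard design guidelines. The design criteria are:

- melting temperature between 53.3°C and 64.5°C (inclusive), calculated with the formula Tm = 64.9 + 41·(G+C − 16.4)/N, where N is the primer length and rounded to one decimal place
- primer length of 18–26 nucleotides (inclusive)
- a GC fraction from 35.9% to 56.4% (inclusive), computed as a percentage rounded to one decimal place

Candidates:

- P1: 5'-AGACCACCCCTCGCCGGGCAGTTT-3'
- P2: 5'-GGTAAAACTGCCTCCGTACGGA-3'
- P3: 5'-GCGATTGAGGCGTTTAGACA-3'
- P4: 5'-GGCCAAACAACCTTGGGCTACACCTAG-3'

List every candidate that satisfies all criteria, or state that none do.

P2 only.

P1 (24 nt, A=4 T=4 G=6 C=10): Tm = 64.9 + 41·(16 − 16.4)/24 = 64.2°C ✓; length 24 ✓; GC 16/24 = 66.7%, outside 35.9–56.4% ✗ — fails.
P2 (22 nt, A=6 T=4 G=6 C=6): Tm = 64.9 + 41·(12 − 16.4)/22 = 56.7°C ✓; length 22 ✓; GC 12/22 = 54.5% ✓ — passes.
P3 (20 nt, A=5 T=5 G=7 C=3): Tm = 64.9 + 41·(10 − 16.4)/20 = 51.8°C, outside 53.3–64.5°C ✗; length 20 ✓; GC 10/20 = 50.0% ✓ — fails.
P4 (27 nt, A=8 T=4 G=6 C=9): Tm = 64.9 + 41·(15 − 16.4)/27 = 62.8°C ✓; length 27, outside 18–26 ✗; GC 15/27 = 55.6% ✓ — fails.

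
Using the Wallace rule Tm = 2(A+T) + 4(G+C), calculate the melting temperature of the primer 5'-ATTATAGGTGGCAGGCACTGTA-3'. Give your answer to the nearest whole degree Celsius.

Base counts: A=6, T=6, G=7, C=3 (length 22).
Tm = 2·(6+6) + 4·(7+3) = 2·12 + 4·10 = 24 + 40 = 64°C.

64°C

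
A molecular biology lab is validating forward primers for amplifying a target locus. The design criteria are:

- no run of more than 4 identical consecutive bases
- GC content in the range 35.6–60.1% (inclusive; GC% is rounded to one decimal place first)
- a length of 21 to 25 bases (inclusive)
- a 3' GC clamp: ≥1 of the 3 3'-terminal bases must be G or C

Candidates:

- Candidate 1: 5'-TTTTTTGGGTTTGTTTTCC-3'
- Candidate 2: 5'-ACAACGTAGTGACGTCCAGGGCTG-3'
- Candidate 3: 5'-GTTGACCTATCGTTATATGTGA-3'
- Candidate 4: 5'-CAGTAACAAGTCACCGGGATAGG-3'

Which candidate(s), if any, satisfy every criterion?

Candidate 2, Candidate 3 and Candidate 4.

Candidate 1 (19 nt, A=0 T=13 G=4 C=2): longest run = 6, exceeds 4 ✗; GC 6/19 = 31.6%, outside 35.6–60.1% ✗; length 19, outside 21–25 ✗; 3' end TCC has 2 G/C ✓ — fails.
Candidate 2 (24 nt, A=6 T=4 G=8 C=6): longest run = 3 ✓; GC 14/24 = 58.3% ✓; length 24 ✓; 3' end CTG has 2 G/C ✓ — passes.
Candidate 3 (22 nt, A=5 T=9 G=5 C=3): longest run = 2 ✓; GC 8/22 = 36.4% ✓; length 22 ✓; 3' end TGA has 1 G/C ✓ — passes.
Candidate 4 (23 nt, A=8 T=3 G=7 C=5): longest run = 3 ✓; GC 12/23 = 52.2% ✓; length 23 ✓; 3' end AGG has 2 G/C ✓ — passes.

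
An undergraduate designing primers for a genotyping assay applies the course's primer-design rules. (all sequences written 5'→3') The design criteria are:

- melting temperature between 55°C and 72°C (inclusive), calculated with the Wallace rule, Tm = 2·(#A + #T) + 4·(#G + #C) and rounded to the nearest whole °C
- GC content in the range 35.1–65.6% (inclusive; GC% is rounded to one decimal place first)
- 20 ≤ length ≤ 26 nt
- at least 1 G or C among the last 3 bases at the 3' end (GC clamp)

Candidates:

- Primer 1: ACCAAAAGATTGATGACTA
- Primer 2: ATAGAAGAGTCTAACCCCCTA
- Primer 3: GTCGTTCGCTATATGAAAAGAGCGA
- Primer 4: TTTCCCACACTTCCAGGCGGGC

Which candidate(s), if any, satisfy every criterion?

Primer 2, Primer 3 and Primer 4.

Primer 1 (19 nt, A=9 T=4 G=3 C=3): Tm = 2·13 + 4·6 = 50°C, outside 55–72°C ✗; GC 6/19 = 31.6%, outside 35.1–65.6% ✗; length 19, outside 20–26 ✗; 3' end CTA has 1 G/C ✓ — fails.
Primer 2 (21 nt, A=8 T=4 G=3 C=6): Tm = 2·12 + 4·9 = 60°C ✓; GC 9/21 = 42.9% ✓; length 21 ✓; 3' end CTA has 1 G/C ✓ — passes.
Primer 3 (25 nt, A=8 T=6 G=7 C=4): Tm = 2·14 + 4·11 = 72°C ✓; GC 11/25 = 44.0% ✓; length 25 ✓; 3' end CGA has 2 G/C ✓ — passes.
Primer 4 (22 nt, A=3 T=5 G=5 C=9): Tm = 2·8 + 4·14 = 72°C ✓; GC 14/22 = 63.6% ✓; length 22 ✓; 3' end GGC has 3 G/C ✓ — passes.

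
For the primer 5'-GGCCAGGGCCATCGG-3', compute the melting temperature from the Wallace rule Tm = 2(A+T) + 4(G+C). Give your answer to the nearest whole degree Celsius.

54°C

Base counts: A=2, T=1, G=7, C=5 (length 15).
Tm = 2·(2+1) + 4·(7+5) = 2·3 + 4·12 = 6 + 48 = 54°C.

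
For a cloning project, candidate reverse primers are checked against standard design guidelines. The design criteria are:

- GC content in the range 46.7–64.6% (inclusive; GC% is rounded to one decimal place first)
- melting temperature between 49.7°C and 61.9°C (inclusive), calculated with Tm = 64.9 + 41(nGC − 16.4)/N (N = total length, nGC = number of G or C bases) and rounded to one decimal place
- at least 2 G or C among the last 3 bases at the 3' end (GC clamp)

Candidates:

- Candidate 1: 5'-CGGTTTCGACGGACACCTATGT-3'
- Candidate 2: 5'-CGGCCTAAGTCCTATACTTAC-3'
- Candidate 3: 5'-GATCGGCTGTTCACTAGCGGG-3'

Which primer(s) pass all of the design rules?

Candidate 1 (22 nt, A=4 T=6 G=6 C=6): GC 12/22 = 54.5% ✓; Tm = 64.9 + 41·(12 − 16.4)/22 = 56.7°C ✓; 3' end TGT has 1 G/C, need ≥2 ✗ — fails.
Candidate 2 (21 nt, A=5 T=6 G=3 C=7): GC 10/21 = 47.6% ✓; Tm = 64.9 + 41·(10 − 16.4)/21 = 52.4°C ✓; 3' end TAC has 1 G/C, need ≥2 ✗ — fails.
Candidate 3 (21 nt, A=3 T=5 G=8 C=5): GC 13/21 = 61.9% ✓; Tm = 64.9 + 41·(13 − 16.4)/21 = 58.3°C ✓; 3' end GGG has 3 G/C ✓ — passes.

Candidate 3 only.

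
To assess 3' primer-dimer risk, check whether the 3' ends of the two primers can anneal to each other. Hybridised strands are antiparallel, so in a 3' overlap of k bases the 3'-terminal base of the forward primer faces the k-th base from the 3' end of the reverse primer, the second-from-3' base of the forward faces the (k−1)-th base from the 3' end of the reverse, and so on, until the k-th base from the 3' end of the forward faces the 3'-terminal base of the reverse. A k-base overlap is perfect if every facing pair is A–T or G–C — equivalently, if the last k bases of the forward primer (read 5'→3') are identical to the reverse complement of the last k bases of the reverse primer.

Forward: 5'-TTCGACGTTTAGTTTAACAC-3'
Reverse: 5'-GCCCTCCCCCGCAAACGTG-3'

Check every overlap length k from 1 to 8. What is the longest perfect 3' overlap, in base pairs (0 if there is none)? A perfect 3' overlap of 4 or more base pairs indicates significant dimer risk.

Longest perfect overlap: 3 complementary base pairs; below the dimer-risk threshold (threshold 4).

Last 8 bases (5'→3') — forward …TTTAACAC, reverse …CAAACGTG.
Reverse complement of the reverse primer's last 8 bases: CACGTTTG; its first k bases are the reverse complement of the reverse primer's last k bases, so a perfect k-base overlap needs the forward primer's last k bases to equal them.
Comparing (forward last k vs required): k=1: C vs C ✓; k=2: AC vs CA ✗; k=3: CAC vs CAC ✓; k=4: ACAC vs CACG ✗; k=5: AACAC vs CACGT ✗; k=6: TAACAC vs CACGTT ✗; k=7: TTAACAC vs CACGTTT ✗; k=8: TTTAACAC vs CACGTTTG ✗.
Perfect overlaps at k = 1, 3; the largest is 3.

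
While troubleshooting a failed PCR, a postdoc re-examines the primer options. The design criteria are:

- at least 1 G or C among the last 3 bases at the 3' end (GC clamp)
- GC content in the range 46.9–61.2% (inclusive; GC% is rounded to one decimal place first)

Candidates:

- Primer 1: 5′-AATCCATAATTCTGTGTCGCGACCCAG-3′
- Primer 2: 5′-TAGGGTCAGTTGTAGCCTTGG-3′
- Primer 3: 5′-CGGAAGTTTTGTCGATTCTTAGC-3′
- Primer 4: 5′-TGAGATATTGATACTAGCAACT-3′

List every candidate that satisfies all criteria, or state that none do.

Primer 1 and Primer 2.

Primer 1 (27 nt, A=7 T=7 G=5 C=8): 3' end CAG has 2 G/C ✓; GC 13/27 = 48.1% ✓ — passes.
Primer 2 (21 nt, A=3 T=7 G=8 C=3): 3' end TGG has 2 G/C ✓; GC 11/21 = 52.4% ✓ — passes.
Primer 3 (23 nt, A=4 T=9 G=6 C=4): 3' end AGC has 2 G/C ✓; GC 10/23 = 43.5%, outside 46.9–61.2% ✗ — fails.
Primer 4 (22 nt, A=8 T=7 G=4 C=3): 3' end ACT has 1 G/C ✓; GC 7/22 = 31.8%, outside 46.9–61.2% ✗ — fails.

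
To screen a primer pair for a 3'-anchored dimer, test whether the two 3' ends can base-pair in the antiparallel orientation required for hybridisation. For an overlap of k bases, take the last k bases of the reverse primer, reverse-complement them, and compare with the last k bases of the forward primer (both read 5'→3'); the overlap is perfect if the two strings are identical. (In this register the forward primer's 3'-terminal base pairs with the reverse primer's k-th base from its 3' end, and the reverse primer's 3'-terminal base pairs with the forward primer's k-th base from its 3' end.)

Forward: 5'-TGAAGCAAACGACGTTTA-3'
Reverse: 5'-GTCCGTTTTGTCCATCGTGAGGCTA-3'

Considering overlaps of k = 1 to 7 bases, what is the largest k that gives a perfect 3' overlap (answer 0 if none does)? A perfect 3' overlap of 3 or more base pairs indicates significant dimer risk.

Last 7 bases (5'→3') — forward …ACGTTTA, reverse …GAGGCTA.
Reverse complement of the reverse primer's last 7 bases: TAGCCTC; its first k bases are the reverse complement of the reverse primer's last k bases, so a perfect k-base overlap needs the forward primer's last k bases to equal them.
Comparing (forward last k vs required): k=1: A vs T ✗; k=2: TA vs TA ✓; k=3: TTA vs TAG ✗; k=4: TTTA vs TAGC ✗; k=5: GTTTA vs TAGCC ✗; k=6: CGTTTA vs TAGCCT ✗; k=7: ACGTTTA vs TAGCCTC ✗.
Only k = 2 is perfect, so the longest perfect 3' overlap is 2.

Longest perfect overlap: 2 complementary base pairs; below the dimer-risk threshold (threshold 3).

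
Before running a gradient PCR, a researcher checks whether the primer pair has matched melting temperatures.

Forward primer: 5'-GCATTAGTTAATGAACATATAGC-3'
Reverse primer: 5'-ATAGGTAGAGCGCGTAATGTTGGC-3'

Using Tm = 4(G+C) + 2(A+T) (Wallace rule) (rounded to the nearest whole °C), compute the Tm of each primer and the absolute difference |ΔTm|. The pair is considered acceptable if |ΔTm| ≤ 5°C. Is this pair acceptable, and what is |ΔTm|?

Forward: A=9 T=7 G=4 C=3 → Tm = 2·16 + 4·7 = 60°C.
Reverse: A=6 T=6 G=9 C=3 → Tm = 2·12 + 4·12 = 72°C.
|ΔTm| = |60 − 72| = 12°C, > 5°C.

|ΔTm| = 12°C; the pair is not acceptable.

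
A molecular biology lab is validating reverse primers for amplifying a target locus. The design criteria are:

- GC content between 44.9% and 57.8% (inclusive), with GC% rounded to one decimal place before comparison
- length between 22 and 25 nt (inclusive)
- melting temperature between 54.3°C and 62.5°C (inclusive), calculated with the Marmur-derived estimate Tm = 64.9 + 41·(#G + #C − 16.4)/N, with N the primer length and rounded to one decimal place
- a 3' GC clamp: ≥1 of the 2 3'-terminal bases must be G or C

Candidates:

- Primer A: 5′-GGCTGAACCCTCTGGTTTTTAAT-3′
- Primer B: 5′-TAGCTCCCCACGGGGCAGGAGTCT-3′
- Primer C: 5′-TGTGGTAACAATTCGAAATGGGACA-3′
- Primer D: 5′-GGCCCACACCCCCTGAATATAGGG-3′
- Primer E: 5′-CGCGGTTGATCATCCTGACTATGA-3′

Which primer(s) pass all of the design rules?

Primer A (23 nt, A=4 T=9 G=5 C=5): GC 10/23 = 43.5%, outside 44.9–57.8% ✗; length 23 ✓; Tm = 64.9 + 41·(10 − 16.4)/23 = 53.5°C, outside 54.3–62.5°C ✗; 3' end AT has 0 G/C, need ≥1 ✗ — fails.
Primer B (24 nt, A=4 T=4 G=8 C=8): GC 16/24 = 66.7%, outside 44.9–57.8% ✗; length 24 ✓; Tm = 64.9 + 41·(16 − 16.4)/24 = 64.2°C, outside 54.3–62.5°C ✗; 3' end CT has 1 G/C ✓ — fails.
Primer C (25 nt, A=9 T=6 G=7 C=3): GC 10/25 = 40.0%, outside 44.9–57.8% ✗; length 25 ✓; Tm = 64.9 + 41·(10 − 16.4)/25 = 54.4°C ✓; 3' end CA has 1 G/C ✓ — fails.
Primer D (24 nt, A=6 T=3 G=6 C=9): GC 15/24 = 62.5%, outside 44.9–57.8% ✗; length 24 ✓; Tm = 64.9 + 41·(15 − 16.4)/24 = 62.5°C ✓; 3' end GG has 2 G/C ✓ — fails.
Primer E (24 nt, A=5 T=7 G=6 C=6): GC 12/24 = 50.0% ✓; length 24 ✓; Tm = 64.9 + 41·(12 − 16.4)/24 = 57.4°C ✓; 3' end GA has 1 G/C ✓ — passes.

Primer E only.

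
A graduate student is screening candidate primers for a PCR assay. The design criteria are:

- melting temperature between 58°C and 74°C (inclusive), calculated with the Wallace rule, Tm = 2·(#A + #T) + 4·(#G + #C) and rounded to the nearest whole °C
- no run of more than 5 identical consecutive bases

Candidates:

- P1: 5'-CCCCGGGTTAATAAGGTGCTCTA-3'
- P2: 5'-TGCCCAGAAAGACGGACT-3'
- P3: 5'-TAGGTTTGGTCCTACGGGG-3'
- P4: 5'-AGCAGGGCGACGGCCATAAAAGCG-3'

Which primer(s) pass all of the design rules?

P1 (23 nt, A=5 T=6 G=6 C=6): Tm = 2·11 + 4·12 = 70°C ✓; longest run = 4 ✓ — passes.
P2 (18 nt, A=6 T=2 G=5 C=5): Tm = 2·8 + 4·10 = 56°C, outside 58–74°C ✗; longest run = 3 ✓ — fails.
P3 (19 nt, A=2 T=6 G=8 C=3): Tm = 2·8 + 4·11 = 60°C ✓; longest run = 4 ✓ — passes.
P4 (24 nt, A=8 T=1 G=9 C=6): Tm = 2·9 + 4·15 = 78°C, outside 58–74°C ✗; longest run = 4 ✓ — fails.

P1 and P3.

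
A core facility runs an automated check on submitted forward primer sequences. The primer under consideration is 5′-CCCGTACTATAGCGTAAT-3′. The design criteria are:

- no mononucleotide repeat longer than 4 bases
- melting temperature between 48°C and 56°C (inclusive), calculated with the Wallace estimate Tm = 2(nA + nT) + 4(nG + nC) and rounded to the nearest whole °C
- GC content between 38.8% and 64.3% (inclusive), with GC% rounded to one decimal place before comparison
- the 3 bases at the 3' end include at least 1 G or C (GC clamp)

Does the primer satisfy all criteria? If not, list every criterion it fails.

Fails: GC clamp.

Base counts: A=5, T=5, G=3, C=5 (length 18).
homopolymer run: longest run = 3 ✓
Tm: Tm = 2·10 + 4·8 = 52°C ✓
GC content: GC 8/18 = 44.4% ✓
GC clamp: 3' end AAT has 0 G/C, need ≥1 ✗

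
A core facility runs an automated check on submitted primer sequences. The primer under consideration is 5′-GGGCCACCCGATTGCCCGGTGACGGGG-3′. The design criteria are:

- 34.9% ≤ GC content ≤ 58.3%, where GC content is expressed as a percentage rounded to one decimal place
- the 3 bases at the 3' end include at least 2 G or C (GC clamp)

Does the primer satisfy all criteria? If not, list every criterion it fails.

Fails: GC content.

Base counts: A=3, T=3, G=12, C=9 (length 27).
GC content: GC 21/27 = 77.8%, outside 34.9–58.3% ✗
GC clamp: 3' end GGG has 3 G/C ✓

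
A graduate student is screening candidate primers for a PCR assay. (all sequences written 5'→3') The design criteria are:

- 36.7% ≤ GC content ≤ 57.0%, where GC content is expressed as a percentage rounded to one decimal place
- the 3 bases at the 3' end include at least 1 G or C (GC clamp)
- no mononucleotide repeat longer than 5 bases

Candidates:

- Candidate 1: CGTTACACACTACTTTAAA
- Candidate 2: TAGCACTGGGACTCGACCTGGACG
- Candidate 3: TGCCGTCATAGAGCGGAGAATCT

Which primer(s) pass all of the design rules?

Candidate 1 (19 nt, A=7 T=6 G=1 C=5): GC 6/19 = 31.6%, outside 36.7–57.0% ✗; 3' end AAA has 0 G/C, need ≥1 ✗; longest run = 3 ✓ — fails.
Candidate 2 (24 nt, A=5 T=4 G=8 C=7): GC 15/24 = 62.5%, outside 36.7–57.0% ✗; 3' end ACG has 2 G/C ✓; longest run = 3 ✓ — fails.
Candidate 3 (23 nt, A=6 T=5 G=7 C=5): GC 12/23 = 52.2% ✓; 3' end TCT has 1 G/C ✓; longest run = 2 ✓ — passes.

Candidate 3 only.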